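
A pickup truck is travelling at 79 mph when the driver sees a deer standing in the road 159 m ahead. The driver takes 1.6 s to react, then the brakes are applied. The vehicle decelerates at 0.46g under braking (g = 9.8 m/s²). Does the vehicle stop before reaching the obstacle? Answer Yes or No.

No

79 mph × 0.44704 = 35.3162 m/s.
a = 0.46 × 9.8 = 4.508 m/s².
Reaction distance = 35.3162 × 1.6 = 56.506 m.
Braking distance = v²/(2a) = 1247.234 / 9.016 = 138.336 m.
Total stopping distance = 56.506 + 138.336 = 194.842 m, vs 159 m available — it cannot stop in time and overshoots by 194.842 − 159 = 35.842 m.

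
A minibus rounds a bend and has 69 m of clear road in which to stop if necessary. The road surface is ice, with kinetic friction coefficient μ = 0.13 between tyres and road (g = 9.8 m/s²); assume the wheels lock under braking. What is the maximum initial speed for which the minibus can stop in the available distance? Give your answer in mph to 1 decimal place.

a = μg = 0.13 × 9.8 = 1.274 m/s².
v²/(2a) = d ⇒ v = √(2 × 1.274 × 69) = √175.81 = 13.2593 m/s.
13.2593 m/s ÷ 0.44704 = 29.660 mph.

Maximum speed ≈ 29.7 mph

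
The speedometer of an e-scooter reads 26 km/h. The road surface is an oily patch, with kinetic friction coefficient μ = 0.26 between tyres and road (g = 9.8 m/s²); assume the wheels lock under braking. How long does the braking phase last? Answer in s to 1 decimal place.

26 km/h ÷ 3.6 = 7.2222 m/s.
a = μg = 0.26 × 9.8 = 2.548 m/s².
Braking time = v/a = 7.2222 / 2.548 = 2.834 s.

Braking time ≈ 2.8 s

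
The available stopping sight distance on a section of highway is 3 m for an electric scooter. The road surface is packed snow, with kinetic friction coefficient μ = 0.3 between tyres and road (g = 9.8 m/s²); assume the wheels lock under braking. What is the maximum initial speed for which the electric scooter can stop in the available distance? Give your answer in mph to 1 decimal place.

a = μg = 0.3 × 9.8 = 2.940 m/s².
v²/(2a) = d ⇒ v = √(2 × 2.940 × 3) = √17.64 = 4.2000 m/s.
4.2000 m/s ÷ 0.44704 = 9.395 mph.

Maximum speed ≈ 9.4 mph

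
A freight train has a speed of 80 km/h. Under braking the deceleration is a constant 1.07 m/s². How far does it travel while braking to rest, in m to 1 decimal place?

80 km/h ÷ 3.6 = 22.2222 m/s.
Braking distance = v²/(2a) = 22.2222² / (2 × 1.070) = 493.826 / 2.140 = 230.760 m.

Braking distance ≈ 230.8 m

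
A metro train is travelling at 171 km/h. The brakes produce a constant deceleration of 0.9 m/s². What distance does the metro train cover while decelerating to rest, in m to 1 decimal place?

171 km/h ÷ 3.6 = 47.5000 m/s.
Braking distance = v²/(2a) = 47.5000² / (2 × 0.900) = 2256.250 / 1.800 = 1253.472 m.

Braking distance ≈ 1253.5 m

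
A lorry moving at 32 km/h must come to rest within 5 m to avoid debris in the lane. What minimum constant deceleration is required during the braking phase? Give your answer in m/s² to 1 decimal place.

Required deceleration ≈ 7.9 m/s²

32 km/h ÷ 3.6 = 8.8889 m/s.
v² = 2a·d ⇒ a = v²/(2d) = 8.8889² / (2 × 5.000) = 79.013 / 10.000 = 7.9013 m/s².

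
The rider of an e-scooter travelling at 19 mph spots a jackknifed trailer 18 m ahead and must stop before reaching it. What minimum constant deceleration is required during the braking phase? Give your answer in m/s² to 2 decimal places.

19 mph × 0.44704 = 8.4938 m/s.
v² = 2a·d ⇒ a = v²/(2d) = 8.4938² / (2 × 18.000) = 72.145 / 36.000 = 2.0040 m/s².

Required deceleration ≈ 2.00 m/s²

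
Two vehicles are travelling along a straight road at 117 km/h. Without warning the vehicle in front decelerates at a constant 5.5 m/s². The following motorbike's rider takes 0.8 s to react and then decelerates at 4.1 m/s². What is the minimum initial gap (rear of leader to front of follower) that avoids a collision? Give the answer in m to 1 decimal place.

Minimum gap ≈ 58.8 m

117 km/h ÷ 3.6 = 32.5000 m/s.
Leader travels v²/(2a_L) = 1056.250 / 11.000 = 96.023 m before stopping.
Follower covers v·t_r = 32.5000 × 0.8 = 26.000 m while reacting, then v²/(2a_F) = 1056.250 / 8.200 = 128.811 m while braking, for a total of 26.000 + 128.811 = 154.811 m.
Since a_F ≤ a_L and the follower starts braking later, the follower is never slower than the leader, so the closest approach is when both have stopped.
Minimum gap = 154.811 − 96.023 = 58.788 m.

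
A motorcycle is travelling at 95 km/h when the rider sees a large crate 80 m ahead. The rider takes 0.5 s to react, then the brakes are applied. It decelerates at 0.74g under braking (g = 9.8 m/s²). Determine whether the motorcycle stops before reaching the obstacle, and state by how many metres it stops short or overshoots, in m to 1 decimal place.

95 km/h ÷ 3.6 = 26.3889 m/s.
a = 0.74 × 9.8 = 7.252 m/s².
Reaction distance = 26.3889 × 0.5 = 13.194 m.
Braking distance = v²/(2a) = 696.374 / 14.504 = 48.013 m.
Total stopping distance = 13.194 + 48.013 = 61.207 m, vs 80 m available — it stops with 80 − 61.207 = 18.793 m to spare.

Yes — it stops 18.8 m short of the obstacle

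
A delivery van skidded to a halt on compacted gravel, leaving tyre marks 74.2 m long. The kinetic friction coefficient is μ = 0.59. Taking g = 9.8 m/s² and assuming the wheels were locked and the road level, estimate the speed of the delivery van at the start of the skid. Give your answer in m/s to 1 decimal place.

Initial speed ≈ 29.3 m/s

Deceleration a = μg = 0.59 × 9.8 = 5.782 m/s².
v = √(2a·d) = √(2 × 5.782 × 74.2) = √858.049 = 29.2925 m/s.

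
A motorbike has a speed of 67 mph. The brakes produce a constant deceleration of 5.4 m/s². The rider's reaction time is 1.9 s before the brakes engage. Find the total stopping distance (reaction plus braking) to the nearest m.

67 mph × 0.44704 = 29.9517 m/s.
Reaction distance = v·t_r = 29.9517 × 1.9 = 56.908 m.
Braking distance = v²/(2a) = 29.9517² / (2 × 5.400) = 897.104 / 10.800 = 83.065 m.
Total = 56.908 + 83.065 = 139.973 m.

Total stopping distance ≈ 140 m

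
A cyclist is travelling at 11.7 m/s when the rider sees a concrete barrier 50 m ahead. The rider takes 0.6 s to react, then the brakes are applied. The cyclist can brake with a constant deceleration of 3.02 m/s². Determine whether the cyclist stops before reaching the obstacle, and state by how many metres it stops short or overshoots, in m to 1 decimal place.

Yes — it stops 20.3 m short of the obstacle

Reaction distance = 11.7000 × 0.6 = 7.020 m.
Braking distance = v²/(2a) = 136.890 / 6.040 = 22.664 m.
Total stopping distance = 7.020 + 22.664 = 29.684 m, vs 50 m available — it stops with 50 − 29.684 = 20.316 m to spare.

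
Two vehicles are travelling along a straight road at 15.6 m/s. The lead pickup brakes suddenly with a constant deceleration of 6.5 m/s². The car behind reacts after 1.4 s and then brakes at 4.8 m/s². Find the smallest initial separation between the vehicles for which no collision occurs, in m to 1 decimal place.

Minimum gap ≈ 28.5 m

Leader travels v²/(2a_L) = 243.360 / 13.000 = 18.720 m before stopping.
Follower covers v·t_r = 15.6000 × 1.4 = 21.840 m while reacting, then v²/(2a_F) = 243.360 / 9.600 = 25.350 m while braking, for a total of 21.840 + 25.350 = 47.190 m.
Since a_F ≤ a_L and the follower starts braking later, the follower is never slower than the leader, so the closest approach is when both have stopped.
Minimum gap = 47.190 − 18.720 = 28.470 m.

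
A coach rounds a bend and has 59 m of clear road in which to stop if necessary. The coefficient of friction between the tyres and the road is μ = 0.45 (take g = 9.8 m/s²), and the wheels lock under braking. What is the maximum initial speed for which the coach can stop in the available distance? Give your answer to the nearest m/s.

Maximum speed ≈ 23 m/s

a = μg = 0.45 × 9.8 = 4.410 m/s².
v²/(2a) = d ⇒ v = √(2 × 4.410 × 59) = √520.38 = 22.8118 m/s.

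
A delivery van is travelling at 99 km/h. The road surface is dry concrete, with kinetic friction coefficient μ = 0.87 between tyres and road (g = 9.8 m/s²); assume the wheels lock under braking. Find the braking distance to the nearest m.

Braking distance ≈ 44 m

99 km/h ÷ 3.6 = 27.5000 m/s.
a = μg = 0.87 × 9.8 = 8.526 m/s².
Braking distance = v²/(2a) = 27.5000² / (2 × 8.526) = 756.250 / 17.052 = 44.350 m.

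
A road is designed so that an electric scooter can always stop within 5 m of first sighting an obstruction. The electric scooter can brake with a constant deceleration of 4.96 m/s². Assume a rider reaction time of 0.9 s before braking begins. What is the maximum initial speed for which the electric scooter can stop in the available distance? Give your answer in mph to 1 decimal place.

Maximum speed ≈ 8.7 mph

Stopping distance: v·t_r + v²/(2a) = 5 with t_r = 0.9 s and a = 4.960 m/s².
So v² + 8.928 v − 49.60 = 0.
Positive root: v = −a·t_r + √((a·t_r)² + 2a·d) = −4.464 + √(19.927 + 49.60) = 3.8743 m/s.
3.8743 m/s ÷ 0.44704 = 8.667 mph.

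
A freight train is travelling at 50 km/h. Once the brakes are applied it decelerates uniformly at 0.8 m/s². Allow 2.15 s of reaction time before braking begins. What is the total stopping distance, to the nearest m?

Total stopping distance ≈ 150 m

50 km/h ÷ 3.6 = 13.8889 m/s.
Reaction distance = v·t_r = 13.8889 × 2.15 = 29.861 m.
Braking distance = v²/(2a) = 13.8889² / (2 × 0.800) = 192.902 / 1.600 = 120.564 m.
Total = 29.861 + 120.564 = 150.425 m.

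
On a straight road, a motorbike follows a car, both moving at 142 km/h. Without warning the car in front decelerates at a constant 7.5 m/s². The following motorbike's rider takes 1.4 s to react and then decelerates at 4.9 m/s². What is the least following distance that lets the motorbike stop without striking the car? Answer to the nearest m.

Minimum gap ≈ 110 m

142 km/h ÷ 3.6 = 39.4444 m/s.
Leader travels v²/(2a_L) = 1555.861 / 15.000 = 103.724 m before stopping.
Follower covers v·t_r = 39.4444 × 1.4 = 55.222 m while reacting, then v²/(2a_F) = 1555.861 / 9.800 = 158.761 m while braking, for a total of 55.222 + 158.761 = 213.983 m.
Since a_F ≤ a_L and the follower starts braking later, the follower is never slower than the leader, so the closest approach is when both have stopped.
Minimum gap = 213.983 − 103.724 = 110.259 m.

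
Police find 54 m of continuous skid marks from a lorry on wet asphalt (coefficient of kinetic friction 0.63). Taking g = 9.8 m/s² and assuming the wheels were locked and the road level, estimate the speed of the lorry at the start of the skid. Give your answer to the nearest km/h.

Initial speed ≈ 93 km/h

Deceleration a = μg = 0.63 × 9.8 = 6.174 m/s².
v = √(2a·d) = √(2 × 6.174 × 54) = √666.792 = 25.8223 m/s.
= 25.8223 × 3.6 = 92.960 km/h.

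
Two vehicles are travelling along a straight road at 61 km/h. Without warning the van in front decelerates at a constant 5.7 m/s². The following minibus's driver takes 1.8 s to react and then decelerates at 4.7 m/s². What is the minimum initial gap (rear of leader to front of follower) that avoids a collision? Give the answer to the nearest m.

Minimum gap ≈ 36 m

61 km/h ÷ 3.6 = 16.9444 m/s.
Leader travels v²/(2a_L) = 287.113 / 11.400 = 25.185 m before stopping.
Follower covers v·t_r = 16.9444 × 1.8 = 30.500 m while reacting, then v²/(2a_F) = 287.113 / 9.400 = 30.544 m while braking, for a total of 30.500 + 30.544 = 61.044 m.
Since a_F ≤ a_L and the follower starts braking later, the follower is never slower than the leader, so the closest approach is when both have stopped.
Minimum gap = 61.044 − 25.185 = 35.859 m.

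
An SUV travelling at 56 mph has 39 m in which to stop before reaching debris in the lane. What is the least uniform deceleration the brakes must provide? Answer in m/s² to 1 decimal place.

Required deceleration ≈ 8.0 m/s²

56 mph × 0.44704 = 25.0342 m/s.
v² = 2a·d ⇒ a = v²/(2d) = 25.0342² / (2 × 39.000) = 626.711 / 78.000 = 8.0348 m/s².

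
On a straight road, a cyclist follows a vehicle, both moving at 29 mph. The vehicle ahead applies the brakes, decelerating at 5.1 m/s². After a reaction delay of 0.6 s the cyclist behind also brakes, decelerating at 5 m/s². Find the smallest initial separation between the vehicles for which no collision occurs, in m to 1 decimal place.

Minimum gap ≈ 8.1 m

29 mph × 0.44704 = 12.9642 m/s.
Leader travels v²/(2a_L) = 168.070 / 10.200 = 16.477 m before stopping.
Follower covers v·t_r = 12.9642 × 0.6 = 7.779 m while reacting, then v²/(2a_F) = 168.070 / 10.000 = 16.807 m while braking, for a total of 7.779 + 16.807 = 24.586 m.
Since a_F ≤ a_L and the follower starts braking later, the follower is never slower than the leader, so the closest approach is when both have stopped.
Minimum gap = 24.586 − 16.477 = 8.109 m.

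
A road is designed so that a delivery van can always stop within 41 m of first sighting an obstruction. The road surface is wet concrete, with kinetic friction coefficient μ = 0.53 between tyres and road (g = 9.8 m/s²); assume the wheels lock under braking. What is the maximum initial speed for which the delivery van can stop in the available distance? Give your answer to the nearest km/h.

Maximum speed ≈ 74 km/h

a = μg = 0.53 × 9.8 = 5.194 m/s².
v²/(2a) = d ⇒ v = √(2 × 5.194 × 41) = √425.91 = 20.6376 m/s.
20.6376 m/s × 3.6 = 74.295 km/h.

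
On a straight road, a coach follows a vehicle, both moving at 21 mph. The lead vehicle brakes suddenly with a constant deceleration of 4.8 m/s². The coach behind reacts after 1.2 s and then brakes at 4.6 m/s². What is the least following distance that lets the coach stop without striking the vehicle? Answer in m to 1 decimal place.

21 mph × 0.44704 = 9.3878 m/s.
Leader travels v²/(2a_L) = 88.131 / 9.600 = 9.180 m before stopping.
Follower covers v·t_r = 9.3878 × 1.2 = 11.265 m while reacting, then v²/(2a_F) = 88.131 / 9.200 = 9.579 m while braking, for a total of 11.265 + 9.579 = 20.844 m.
Since a_F ≤ a_L and the follower starts braking later, the follower is never slower than the leader, so the closest approach is when both have stopped.
Minimum gap = 20.844 − 9.180 = 11.664 m.

Minimum gap ≈ 11.7 m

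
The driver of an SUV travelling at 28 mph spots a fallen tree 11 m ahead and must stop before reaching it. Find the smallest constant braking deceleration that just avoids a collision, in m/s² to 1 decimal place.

Required deceleration ≈ 7.1 m/s²

28 mph × 0.44704 = 12.5171 m/s.
v² = 2a·d ⇒ a = v²/(2d) = 12.5171² / (2 × 11.000) = 156.678 / 22.000 = 7.1217 m/s².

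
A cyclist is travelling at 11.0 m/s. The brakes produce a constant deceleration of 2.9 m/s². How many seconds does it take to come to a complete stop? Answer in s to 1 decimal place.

Braking time ≈ 3.8 s

Braking time = v/a = 11.0000 / 2.900 = 3.793 s.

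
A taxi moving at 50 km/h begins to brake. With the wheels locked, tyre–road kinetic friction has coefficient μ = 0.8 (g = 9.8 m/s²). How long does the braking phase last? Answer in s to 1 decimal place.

50 km/h ÷ 3.6 = 13.8889 m/s.
a = μg = 0.8 × 9.8 = 7.840 m/s².
Braking time = v/a = 13.8889 / 7.840 = 1.772 s.

Braking time ≈ 1.8 s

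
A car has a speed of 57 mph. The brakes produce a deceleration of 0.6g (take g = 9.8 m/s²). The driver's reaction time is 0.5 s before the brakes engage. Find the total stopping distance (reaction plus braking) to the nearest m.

57 mph × 0.44704 = 25.4813 m/s.
a = 0.6 × 9.8 = 5.880 m/s².
Reaction distance = v·t_r = 25.4813 × 0.5 = 12.741 m.
Braking distance = v²/(2a) = 25.4813² / (2 × 5.880) = 649.297 / 11.760 = 55.212 m.
Total = 12.741 + 55.212 = 67.953 m.

Total stopping distance ≈ 68 m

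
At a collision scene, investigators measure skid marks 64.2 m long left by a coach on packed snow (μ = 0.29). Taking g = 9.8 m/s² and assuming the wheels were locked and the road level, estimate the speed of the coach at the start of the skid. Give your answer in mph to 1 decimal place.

Deceleration a = μg = 0.29 × 9.8 = 2.842 m/s².
v = √(2a·d) = √(2 × 2.842 × 64.2) = √364.913 = 19.1027 m/s.
= 19.1027 ÷ 0.44704 = 42.732 mph.

Initial speed ≈ 42.7 mph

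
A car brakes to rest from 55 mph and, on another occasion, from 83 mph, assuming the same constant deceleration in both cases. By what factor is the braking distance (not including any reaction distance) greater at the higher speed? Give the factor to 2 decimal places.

Factor ≈ 2.28

Braking distance d = v²/(2a), so with a fixed, d ∝ v².
Factor = (83/55)² = 1.5091² = 2.2774.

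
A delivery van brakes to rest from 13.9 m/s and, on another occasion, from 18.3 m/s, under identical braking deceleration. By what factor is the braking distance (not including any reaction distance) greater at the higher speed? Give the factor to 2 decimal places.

Braking distance d = v²/(2a), so with a fixed, d ∝ v².
Factor = (18.3/13.9)² = 1.3165² = 1.7332.

Factor ≈ 1.73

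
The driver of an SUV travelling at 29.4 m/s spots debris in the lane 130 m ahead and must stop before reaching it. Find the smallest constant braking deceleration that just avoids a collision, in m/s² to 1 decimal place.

v² = 2a·d ⇒ a = v²/(2d) = 29.4000² / (2 × 130.000) = 864.360 / 260.000 = 3.3245 m/s².

Required deceleration ≈ 3.3 m/s²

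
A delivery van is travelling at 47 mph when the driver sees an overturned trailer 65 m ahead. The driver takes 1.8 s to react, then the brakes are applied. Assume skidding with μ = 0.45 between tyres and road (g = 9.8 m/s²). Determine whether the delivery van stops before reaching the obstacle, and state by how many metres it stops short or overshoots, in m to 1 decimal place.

No — it overshoots by 22.9 m

47 mph × 0.44704 = 21.0109 m/s.
a = μg = 0.45 × 9.8 = 4.410 m/s².
Reaction distance = 21.0109 × 1.8 = 37.820 m.
Braking distance = v²/(2a) = 441.458 / 8.820 = 50.052 m.
Total stopping distance = 37.820 + 50.052 = 87.872 m, vs 65 m available — it cannot stop in time and overshoots by 87.872 − 65 = 22.872 m.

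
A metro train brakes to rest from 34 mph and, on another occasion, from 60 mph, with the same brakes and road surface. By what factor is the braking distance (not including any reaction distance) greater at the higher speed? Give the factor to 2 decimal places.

Braking distance d = v²/(2a), so with a fixed, d ∝ v².
Factor = (60/34)² = 1.7647² = 3.1142.

Factor ≈ 3.11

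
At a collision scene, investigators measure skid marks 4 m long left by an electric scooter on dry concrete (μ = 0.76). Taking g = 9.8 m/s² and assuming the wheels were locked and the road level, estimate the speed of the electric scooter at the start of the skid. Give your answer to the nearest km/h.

Initial speed ≈ 28 km/h

Deceleration a = μg = 0.76 × 9.8 = 7.448 m/s².
v = √(2a·d) = √(2 × 7.448 × 4) = √59.584 = 7.7191 m/s.
= 7.7191 × 3.6 = 27.789 km/h.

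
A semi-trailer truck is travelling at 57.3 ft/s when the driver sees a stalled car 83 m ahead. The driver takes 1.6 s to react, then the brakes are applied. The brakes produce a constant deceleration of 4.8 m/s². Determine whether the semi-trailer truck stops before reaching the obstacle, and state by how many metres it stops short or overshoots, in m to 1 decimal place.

57.3 ft/s × 0.3048 = 17.4650 m/s.
Reaction distance = 17.4650 × 1.6 = 27.944 m.
Braking distance = v²/(2a) = 305.026 / 9.600 = 31.774 m.
Total stopping distance = 27.944 + 31.774 = 59.718 m, vs 83 m available — it stops with 83 − 59.718 = 23.282 m to spare.

Yes — it stops 23.3 m short of the obstacle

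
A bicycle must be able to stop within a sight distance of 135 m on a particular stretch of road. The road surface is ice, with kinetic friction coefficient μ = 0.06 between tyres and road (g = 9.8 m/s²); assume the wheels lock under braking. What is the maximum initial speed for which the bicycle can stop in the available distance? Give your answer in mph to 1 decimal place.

a = μg = 0.06 × 9.8 = 0.588 m/s².
v²/(2a) = d ⇒ v = √(2 × 0.588 × 135) = √158.76 = 12.6000 m/s.
12.6000 m/s ÷ 0.44704 = 28.185 mph.

Maximum speed ≈ 28.2 mph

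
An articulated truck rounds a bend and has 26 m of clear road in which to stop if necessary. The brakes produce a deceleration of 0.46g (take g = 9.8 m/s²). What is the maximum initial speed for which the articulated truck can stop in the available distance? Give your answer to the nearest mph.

Maximum speed ≈ 34 mph

a = 0.46 × 9.8 = 4.508 m/s².
v²/(2a) = d ⇒ v = √(2 × 4.508 × 26) = √234.42 = 15.3108 m/s.
15.3108 m/s ÷ 0.44704 = 34.249 mph.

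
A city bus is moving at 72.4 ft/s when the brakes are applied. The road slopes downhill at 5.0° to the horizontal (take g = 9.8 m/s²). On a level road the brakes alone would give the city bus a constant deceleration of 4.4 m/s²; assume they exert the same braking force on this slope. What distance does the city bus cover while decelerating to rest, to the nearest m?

72.4 ft/s × 0.3048 = 22.0675 m/s.
Gravity along the downhill slope reduces the braking deceleration: a_eff = 4.400 − 9.8·sin 5.0° = 4.400 − 0.854 = 3.546 m/s².
Braking distance = v²/(2a) = 22.0675² / (2 × 3.546) = 486.975 / 7.092 = 68.665 m.

Braking distance ≈ 69 m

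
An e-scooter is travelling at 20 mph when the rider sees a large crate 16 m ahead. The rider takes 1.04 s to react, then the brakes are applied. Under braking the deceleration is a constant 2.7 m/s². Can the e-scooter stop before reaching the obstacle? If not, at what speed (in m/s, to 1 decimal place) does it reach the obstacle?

No — it strikes the obstacle at 6.6 m/s

20 mph × 0.44704 = 8.9408 m/s.
Reaction distance = 8.9408 × 1.04 = 9.298 m.
Braking distance needed to stop: v²/(2a) = 79.938 / 5.400 = 14.803 m, so total needed = 9.298 + 14.803 = 24.101 m > 16 m — it cannot stop.
Distance remaining when braking begins: 16 − 9.298 = 6.702 m.
v² = v₀² − 2a·d = 79.938 − 2 × 2.700 × 6.702 = 43.747 m²/s².
v = √43.747 = 6.614 m/s.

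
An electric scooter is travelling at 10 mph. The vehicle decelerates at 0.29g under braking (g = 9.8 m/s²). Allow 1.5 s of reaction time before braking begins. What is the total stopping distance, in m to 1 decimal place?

Total stopping distance ≈ 10.2 m

10 mph × 0.44704 = 4.4704 m/s.
a = 0.29 × 9.8 = 2.842 m/s².
Reaction distance = v·t_r = 4.4704 × 1.5 = 6.706 m.
Braking distance = v²/(2a) = 4.4704² / (2 × 2.842) = 19.984 / 5.684 = 3.516 m.
Total = 6.706 + 3.516 = 10.222 m.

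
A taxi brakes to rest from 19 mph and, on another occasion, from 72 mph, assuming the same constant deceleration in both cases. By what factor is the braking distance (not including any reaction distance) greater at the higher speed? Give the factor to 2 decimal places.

Factor ≈ 14.36

Braking distance d = v²/(2a), so with a fixed, d ∝ v².
Factor = (72/19)² = 3.7895² = 14.3603.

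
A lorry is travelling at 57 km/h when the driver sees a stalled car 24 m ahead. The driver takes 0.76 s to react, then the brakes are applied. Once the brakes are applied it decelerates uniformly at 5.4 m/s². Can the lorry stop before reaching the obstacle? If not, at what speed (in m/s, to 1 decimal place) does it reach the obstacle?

57 km/h ÷ 3.6 = 15.8333 m/s.
Reaction distance = 15.8333 × 0.76 = 12.033 m.
Braking distance needed to stop: v²/(2a) = 250.693 / 10.800 = 23.212 m, so total needed = 12.033 + 23.212 = 35.245 m > 24 m — it cannot stop.
Distance remaining when braking begins: 24 − 12.033 = 11.967 m.
v² = v₀² − 2a·d = 250.693 − 2 × 5.400 × 11.967 = 121.449 m²/s².
v = √121.449 = 11.020 m/s.

No — it strikes the obstacle at 11.0 m/s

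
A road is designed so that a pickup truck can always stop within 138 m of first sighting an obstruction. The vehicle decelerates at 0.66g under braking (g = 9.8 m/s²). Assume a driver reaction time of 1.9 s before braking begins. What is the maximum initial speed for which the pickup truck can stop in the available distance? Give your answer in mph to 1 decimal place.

Maximum speed ≈ 70.9 mph

a = 0.66 × 9.8 = 6.468 m/s².
Stopping distance: v·t_r + v²/(2a) = 138 with t_r = 1.9 s and a = 6.468 m/s².
So v² + 24.578 v − 1785.17 = 0.
Positive root: v = −a·t_r + √((a·t_r)² + 2a·d) = −12.289 + √(151.020 + 1785.17) = 31.7132 m/s.
31.7132 m/s ÷ 0.44704 = 70.940 mph.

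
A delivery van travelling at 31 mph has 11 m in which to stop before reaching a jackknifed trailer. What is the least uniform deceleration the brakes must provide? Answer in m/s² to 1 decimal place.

31 mph × 0.44704 = 13.8582 m/s.
v² = 2a·d ⇒ a = v²/(2d) = 13.8582² / (2 × 11.000) = 192.050 / 22.000 = 8.7295 m/s².

Required deceleration ≈ 8.7 m/s²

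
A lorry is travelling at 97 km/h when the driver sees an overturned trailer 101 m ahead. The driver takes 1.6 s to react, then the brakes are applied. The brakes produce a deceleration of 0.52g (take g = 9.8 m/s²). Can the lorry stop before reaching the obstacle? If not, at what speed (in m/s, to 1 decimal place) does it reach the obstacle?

97 km/h ÷ 3.6 = 26.9444 m/s.
a = 0.52 × 9.8 = 5.096 m/s².
Reaction distance = 26.9444 × 1.6 = 43.111 m.
Braking distance needed to stop: v²/(2a) = 726.001 / 10.192 = 71.232 m, so total needed = 43.111 + 71.232 = 114.343 m > 101 m — it cannot stop.
Distance remaining when braking begins: 101 − 43.111 = 57.889 m.
v² = v₀² − 2a·d = 726.001 − 2 × 5.096 × 57.889 = 135.996 m²/s².
v = √135.996 = 11.662 m/s.

No — it strikes the obstacle at 11.7 m/s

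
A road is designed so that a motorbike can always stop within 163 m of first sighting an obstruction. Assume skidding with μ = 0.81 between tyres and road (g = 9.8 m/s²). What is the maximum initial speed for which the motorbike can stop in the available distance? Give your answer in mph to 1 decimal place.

a = μg = 0.81 × 9.8 = 7.938 m/s².
v²/(2a) = d ⇒ v = √(2 × 7.938 × 163) = √2587.79 = 50.8703 m/s.
50.8703 m/s ÷ 0.44704 = 113.794 mph.

Maximum speed ≈ 113.8 mph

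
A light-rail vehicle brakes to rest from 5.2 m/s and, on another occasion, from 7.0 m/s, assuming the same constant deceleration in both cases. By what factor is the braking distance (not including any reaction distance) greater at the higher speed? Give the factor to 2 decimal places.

Braking distance d = v²/(2a), so with a fixed, d ∝ v².
Factor = (7.0/5.2)² = 1.3462² = 1.8123.

Factor ≈ 1.81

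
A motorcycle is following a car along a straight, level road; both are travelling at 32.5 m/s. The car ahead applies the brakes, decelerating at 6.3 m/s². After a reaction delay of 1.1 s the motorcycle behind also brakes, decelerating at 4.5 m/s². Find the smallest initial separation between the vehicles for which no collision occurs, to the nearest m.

Minimum gap ≈ 69 m

Leader travels v²/(2a_L) = 1056.250 / 12.600 = 83.829 m before stopping.
Follower covers v·t_r = 32.5000 × 1.1 = 35.750 m while reacting, then v²/(2a_F) = 1056.250 / 9.000 = 117.361 m while braking, for a total of 35.750 + 117.361 = 153.111 m.
Since a_F ≤ a_L and the follower starts braking later, the follower is never slower than the leader, so the closest approach is when both have stopped.
Minimum gap = 153.111 − 83.829 = 69.282 m.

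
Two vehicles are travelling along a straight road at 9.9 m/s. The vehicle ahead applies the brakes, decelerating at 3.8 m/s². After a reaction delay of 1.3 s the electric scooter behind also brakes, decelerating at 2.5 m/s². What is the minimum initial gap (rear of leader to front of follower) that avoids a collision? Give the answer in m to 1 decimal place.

Minimum gap ≈ 19.6 m

Leader travels v²/(2a_L) = 98.010 / 7.600 = 12.896 m before stopping.
Follower covers v·t_r = 9.9000 × 1.3 = 12.870 m while reacting, then v²/(2a_F) = 98.010 / 5.000 = 19.602 m while braking, for a total of 12.870 + 19.602 = 32.472 m.
Since a_F ≤ a_L and the follower starts braking later, the follower is never slower than the leader, so the closest approach is when both have stopped.
Minimum gap = 32.472 − 12.896 = 19.576 m.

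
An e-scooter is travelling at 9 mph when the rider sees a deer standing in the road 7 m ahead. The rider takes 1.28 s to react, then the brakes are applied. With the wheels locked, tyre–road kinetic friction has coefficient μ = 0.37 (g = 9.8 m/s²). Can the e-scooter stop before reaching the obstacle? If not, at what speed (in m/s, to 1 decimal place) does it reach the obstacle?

9 mph × 0.44704 = 4.0234 m/s.
a = μg = 0.37 × 9.8 = 3.626 m/s².
Reaction distance = 4.0234 × 1.28 = 5.150 m.
Braking distance needed to stop: v²/(2a) = 16.188 / 7.252 = 2.232 m, so total needed = 5.150 + 2.232 = 7.382 m > 7 m — it cannot stop.
Distance remaining when braking begins: 7 − 5.150 = 1.850 m.
v² = v₀² − 2a·d = 16.188 − 2 × 3.626 × 1.850 = 2.772 m²/s².
v = √2.772 = 1.665 m/s.

No — it strikes the obstacle at 1.7 m/s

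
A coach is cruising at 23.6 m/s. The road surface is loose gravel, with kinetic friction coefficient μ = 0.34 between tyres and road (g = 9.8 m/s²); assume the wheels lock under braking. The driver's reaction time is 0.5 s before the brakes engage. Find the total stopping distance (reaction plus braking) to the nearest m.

a = μg = 0.34 × 9.8 = 3.332 m/s².
Reaction distance = v·t_r = 23.6000 × 0.5 = 11.800 m.
Braking distance = v²/(2a) = 23.6000² / (2 × 3.332) = 556.960 / 6.664 = 83.577 m.
Total = 11.800 + 83.577 = 95.377 m.

Total stopping distance ≈ 95 m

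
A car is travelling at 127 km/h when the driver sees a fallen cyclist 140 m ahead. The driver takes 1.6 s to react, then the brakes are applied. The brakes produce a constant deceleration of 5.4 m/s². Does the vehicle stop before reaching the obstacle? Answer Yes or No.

No

127 km/h ÷ 3.6 = 35.2778 m/s.
Reaction distance = 35.2778 × 1.6 = 56.444 m.
Braking distance = v²/(2a) = 1244.523 / 10.800 = 115.234 m.
Total stopping distance = 56.444 + 115.234 = 171.678 m, vs 140 m available — it cannot stop in time and overshoots by 171.678 − 140 = 31.678 m.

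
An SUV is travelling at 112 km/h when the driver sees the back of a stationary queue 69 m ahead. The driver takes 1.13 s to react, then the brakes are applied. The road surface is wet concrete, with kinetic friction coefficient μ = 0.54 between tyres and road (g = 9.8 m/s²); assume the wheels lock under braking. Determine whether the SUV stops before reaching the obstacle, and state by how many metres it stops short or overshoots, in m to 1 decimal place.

112 km/h ÷ 3.6 = 31.1111 m/s.
a = μg = 0.54 × 9.8 = 5.292 m/s².
Reaction distance = 31.1111 × 1.13 = 35.156 m.
Braking distance = v²/(2a) = 967.901 / 10.584 = 91.449 m.
Total stopping distance = 35.156 + 91.449 = 126.605 m, vs 69 m available — it cannot stop in time and overshoots by 126.605 − 69 = 57.605 m.

No — it overshoots by 57.6 m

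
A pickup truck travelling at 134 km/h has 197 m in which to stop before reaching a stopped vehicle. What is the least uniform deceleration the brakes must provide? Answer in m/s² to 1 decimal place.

Required deceleration ≈ 3.5 m/s²

134 km/h ÷ 3.6 = 37.2222 m/s.
v² = 2a·d ⇒ a = v²/(2d) = 37.2222² / (2 × 197.000) = 1385.492 / 394.000 = 3.5165 m/s².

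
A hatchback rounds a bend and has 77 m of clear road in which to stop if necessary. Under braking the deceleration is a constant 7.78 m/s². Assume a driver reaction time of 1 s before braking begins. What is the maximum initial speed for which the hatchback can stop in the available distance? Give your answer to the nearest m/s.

Stopping distance: v·t_r + v²/(2a) = 77 with t_r = 1 s and a = 7.780 m/s².
So v² + 15.560 v − 1198.12 = 0.
Positive root: v = −a·t_r + √((a·t_r)² + 2a·d) = −7.780 + √(60.528 + 1198.12) = 27.6974 m/s.

Maximum speed ≈ 28 m/s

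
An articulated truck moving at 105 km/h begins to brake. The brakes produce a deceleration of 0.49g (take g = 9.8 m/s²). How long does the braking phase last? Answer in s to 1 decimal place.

105 km/h ÷ 3.6 = 29.1667 m/s.
a = 0.49 × 9.8 = 4.802 m/s².
Braking time = v/a = 29.1667 / 4.802 = 6.074 s.

Braking time ≈ 6.1 s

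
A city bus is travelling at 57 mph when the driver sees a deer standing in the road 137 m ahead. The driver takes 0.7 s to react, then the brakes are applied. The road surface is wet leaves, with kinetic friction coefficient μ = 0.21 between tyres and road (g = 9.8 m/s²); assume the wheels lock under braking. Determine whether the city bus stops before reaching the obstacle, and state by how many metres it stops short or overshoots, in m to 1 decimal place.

No — it overshoots by 38.6 m

57 mph × 0.44704 = 25.4813 m/s.
a = μg = 0.21 × 9.8 = 2.058 m/s².
Reaction distance = 25.4813 × 0.7 = 17.837 m.
Braking distance = v²/(2a) = 649.297 / 4.116 = 157.750 m.
Total stopping distance = 17.837 + 157.750 = 175.587 m, vs 137 m available — it cannot stop in time and overshoots by 175.587 − 137 = 38.587 m.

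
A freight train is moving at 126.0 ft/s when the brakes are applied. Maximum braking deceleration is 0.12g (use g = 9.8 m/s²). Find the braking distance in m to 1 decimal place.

126 ft/s × 0.3048 = 38.4048 m/s.
a = 0.12 × 9.8 = 1.176 m/s².
Braking distance = v²/(2a) = 38.4048² / (2 × 1.176) = 1474.929 / 2.352 = 627.096 m.

Braking distance ≈ 627.1 m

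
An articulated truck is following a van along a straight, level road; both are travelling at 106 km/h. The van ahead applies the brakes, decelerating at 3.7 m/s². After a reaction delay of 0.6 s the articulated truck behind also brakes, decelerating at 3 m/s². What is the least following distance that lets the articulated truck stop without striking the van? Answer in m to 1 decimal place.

Minimum gap ≈ 45.0 m

106 km/h ÷ 3.6 = 29.4444 m/s.
Leader travels v²/(2a_L) = 866.973 / 7.400 = 117.159 m before stopping.
Follower covers v·t_r = 29.4444 × 0.6 = 17.667 m while reacting, then v²/(2a_F) = 866.973 / 6.000 = 144.495 m while braking, for a total of 17.667 + 144.495 = 162.162 m.
Since a_F ≤ a_L and the follower starts braking later, the follower is never slower than the leader, so the closest approach is when both have stopped.
Minimum gap = 162.162 − 117.159 = 45.003 m.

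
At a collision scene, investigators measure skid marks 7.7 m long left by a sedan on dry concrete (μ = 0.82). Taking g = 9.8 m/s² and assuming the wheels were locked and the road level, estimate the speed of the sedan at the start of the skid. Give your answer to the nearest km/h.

Deceleration a = μg = 0.82 × 9.8 = 8.036 m/s².
v = √(2a·d) = √(2 × 8.036 × 7.7) = √123.754 = 11.1245 m/s.
= 11.1245 × 3.6 = 40.048 km/h.

Initial speed ≈ 40 km/h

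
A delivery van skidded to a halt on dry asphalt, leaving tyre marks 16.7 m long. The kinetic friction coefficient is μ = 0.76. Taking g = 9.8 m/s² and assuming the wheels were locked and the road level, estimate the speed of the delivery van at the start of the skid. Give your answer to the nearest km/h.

Deceleration a = μg = 0.76 × 9.8 = 7.448 m/s².
v = √(2a·d) = √(2 × 7.448 × 16.7) = √248.763 = 15.7722 m/s.
= 15.7722 × 3.6 = 56.780 km/h.

Initial speed ≈ 57 km/h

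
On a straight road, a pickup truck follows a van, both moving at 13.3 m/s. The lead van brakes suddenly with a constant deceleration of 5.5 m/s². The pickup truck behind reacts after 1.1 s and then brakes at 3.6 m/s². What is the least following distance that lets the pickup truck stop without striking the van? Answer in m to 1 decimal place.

Minimum gap ≈ 23.1 m

Leader travels v²/(2a_L) = 176.890 / 11.000 = 16.081 m before stopping.
Follower covers v·t_r = 13.3000 × 1.1 = 14.630 m while reacting, then v²/(2a_F) = 176.890 / 7.200 = 24.568 m while braking, for a total of 14.630 + 24.568 = 39.198 m.
Since a_F ≤ a_L and the follower starts braking later, the follower is never slower than the leader, so the closest approach is when both have stopped.
Minimum gap = 39.198 − 16.081 = 23.117 m.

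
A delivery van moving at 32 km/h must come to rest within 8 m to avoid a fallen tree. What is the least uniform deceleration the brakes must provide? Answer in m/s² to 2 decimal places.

Required deceleration ≈ 4.94 m/s²

32 km/h ÷ 3.6 = 8.8889 m/s.
v² = 2a·d ⇒ a = v²/(2d) = 8.8889² / (2 × 8.000) = 79.013 / 16.000 = 4.9383 m/s².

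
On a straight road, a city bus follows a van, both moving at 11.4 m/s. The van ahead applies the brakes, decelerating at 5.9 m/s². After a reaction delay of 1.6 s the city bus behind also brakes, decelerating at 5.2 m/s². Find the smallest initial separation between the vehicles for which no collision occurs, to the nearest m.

Leader travels v²/(2a_L) = 129.960 / 11.800 = 11.014 m before stopping.
Follower covers v·t_r = 11.4000 × 1.6 = 18.240 m while reacting, then v²/(2a_F) = 129.960 / 10.400 = 12.496 m while braking, for a total of 18.240 + 12.496 = 30.736 m.
Since a_F ≤ a_L and the follower starts braking later, the follower is never slower than the leader, so the closest approach is when both have stopped.
Minimum gap = 30.736 − 11.014 = 19.722 m.

Minimum gap ≈ 20 m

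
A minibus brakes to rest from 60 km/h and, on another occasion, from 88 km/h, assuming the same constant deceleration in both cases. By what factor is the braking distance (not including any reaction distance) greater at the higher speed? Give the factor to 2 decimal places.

Factor ≈ 2.15

Braking distance d = v²/(2a), so with a fixed, d ∝ v².
Factor = (88/60)² = 1.4667² = 2.1512.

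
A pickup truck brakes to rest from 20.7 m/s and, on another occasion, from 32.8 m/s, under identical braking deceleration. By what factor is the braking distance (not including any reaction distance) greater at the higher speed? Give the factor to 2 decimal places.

Braking distance d = v²/(2a), so with a fixed, d ∝ v².
Factor = (32.8/20.7)² = 1.5845² = 2.5106.

Factor ≈ 2.51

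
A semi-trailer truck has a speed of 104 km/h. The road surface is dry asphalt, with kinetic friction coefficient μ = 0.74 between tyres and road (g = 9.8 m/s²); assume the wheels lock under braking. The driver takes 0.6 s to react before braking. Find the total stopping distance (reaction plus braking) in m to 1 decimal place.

Total stopping distance ≈ 74.9 m

104 km/h ÷ 3.6 = 28.8889 m/s.
a = μg = 0.74 × 9.8 = 7.252 m/s².
Reaction distance = v·t_r = 28.8889 × 0.6 = 17.333 m.
Braking distance = v²/(2a) = 28.8889² / (2 × 7.252) = 834.569 / 14.504 = 57.541 m.
Total = 17.333 + 57.541 = 74.874 m.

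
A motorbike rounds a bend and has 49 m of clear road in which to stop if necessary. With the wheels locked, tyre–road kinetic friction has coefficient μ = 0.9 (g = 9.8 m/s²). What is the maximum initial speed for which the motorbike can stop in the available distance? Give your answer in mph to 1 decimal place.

Maximum speed ≈ 65.8 mph

a = μg = 0.9 × 9.8 = 8.820 m/s².
v²/(2a) = d ⇒ v = √(2 × 8.820 × 49) = √864.36 = 29.4000 m/s.
29.4000 m/s ÷ 0.44704 = 65.766 mph.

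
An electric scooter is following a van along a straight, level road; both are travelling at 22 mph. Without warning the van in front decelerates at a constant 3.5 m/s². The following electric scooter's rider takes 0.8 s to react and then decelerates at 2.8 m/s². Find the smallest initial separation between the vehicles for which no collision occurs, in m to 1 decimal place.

22 mph × 0.44704 = 9.8349 m/s.
Leader travels v²/(2a_L) = 96.725 / 7.000 = 13.818 m before stopping.
Follower covers v·t_r = 9.8349 × 0.8 = 7.868 m while reacting, then v²/(2a_F) = 96.725 / 5.600 = 17.272 m while braking, for a total of 7.868 + 17.272 = 25.140 m.
Since a_F ≤ a_L and the follower starts braking later, the follower is never slower than the leader, so the closest approach is when both have stopped.
Minimum gap = 25.140 − 13.818 = 11.322 m.

Minimum gap ≈ 11.3 m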